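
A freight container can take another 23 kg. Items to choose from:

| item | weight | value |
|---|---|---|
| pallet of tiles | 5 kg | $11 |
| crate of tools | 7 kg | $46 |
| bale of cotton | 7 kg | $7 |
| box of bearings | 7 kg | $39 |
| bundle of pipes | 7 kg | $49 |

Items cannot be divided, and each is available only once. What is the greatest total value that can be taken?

This is a 0/1 knapsack; check combinations near the capacity.
- crate of tools+box of bearings+bundle of pipes: weight 7+7+7=21, value 46+39+49=134
- pallet of tiles+crate of tools+bundle of pipes: weight 5+7+7=19, value 11+46+49=106
- crate of tools+bale of cotton+bundle of pipes: weight 7+7+7=21, value 46+7+49=102
Best: $134.

$134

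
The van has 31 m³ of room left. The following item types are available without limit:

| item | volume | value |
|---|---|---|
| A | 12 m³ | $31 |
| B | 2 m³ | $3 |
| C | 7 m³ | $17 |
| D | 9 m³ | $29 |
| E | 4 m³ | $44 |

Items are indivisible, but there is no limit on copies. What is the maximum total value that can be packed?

$311

Best value-per-unit is E at 44/4; filling with it alone gives 7×44 = 308.
Optimal mix: 1×B + 7×E → volume 30, value 311.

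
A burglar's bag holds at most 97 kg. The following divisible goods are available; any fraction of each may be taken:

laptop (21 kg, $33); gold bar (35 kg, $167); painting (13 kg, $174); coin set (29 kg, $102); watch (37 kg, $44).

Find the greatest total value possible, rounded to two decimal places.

Take in order of value per unit:
- painting (174/13 per unit): all 13 → value 174, running total 174.00
- gold bar (167/35 per unit): all 35 → value 167, running total 341.00
- coin set (102/29 per unit): all 29 → value 102, running total 443.00
- laptop (33/21 per unit): 20 of 21 → value 20×33/21 = 31.4286, running total 474.43
Total 474.43.

474.43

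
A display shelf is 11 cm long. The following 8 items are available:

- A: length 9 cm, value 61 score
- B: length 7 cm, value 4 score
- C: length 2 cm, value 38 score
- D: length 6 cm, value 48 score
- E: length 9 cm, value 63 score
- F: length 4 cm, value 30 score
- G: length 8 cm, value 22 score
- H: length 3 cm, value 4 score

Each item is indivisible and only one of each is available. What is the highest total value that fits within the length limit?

Check high-value combinations within 11 cm:
- C+E: length 2+9=11, value 38+63=101
- A+C: length 9+2=11, value 61+38=99
- C+D+H: length 2+6+3=11, value 38+48+4=90
- C+D: length 2+6=8, value 38+48=86
Best: 101 score.

101 score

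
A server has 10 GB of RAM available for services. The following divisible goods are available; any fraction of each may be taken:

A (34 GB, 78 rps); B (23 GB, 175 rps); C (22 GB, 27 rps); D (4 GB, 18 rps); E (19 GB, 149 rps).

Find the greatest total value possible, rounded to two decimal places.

78.42

Take in order of value per unit:
- E (149/19 per unit): 10 of 19 → value 10×149/19 = 78.4211, running total 78.42
Total 78.42.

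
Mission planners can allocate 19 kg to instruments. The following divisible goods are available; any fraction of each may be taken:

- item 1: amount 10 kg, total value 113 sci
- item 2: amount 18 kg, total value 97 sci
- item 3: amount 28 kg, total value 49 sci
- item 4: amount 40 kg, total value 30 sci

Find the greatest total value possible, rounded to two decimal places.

161.50

Take in order of value per unit:
- item 1 (113/10 per unit): all 10 → value 113, running total 113.00
- item 2 (97/18 per unit): 9 of 18 → value 9×97/18 = 48.5000, running total 161.50
Total 161.50.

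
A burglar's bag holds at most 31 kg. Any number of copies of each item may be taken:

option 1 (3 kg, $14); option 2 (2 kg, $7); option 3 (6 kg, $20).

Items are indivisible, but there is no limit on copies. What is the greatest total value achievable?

Best value-per-unit is option 1 at 14/3, and filling with it alone uses weight 10×3=30. No mix of the others beats 10×14 = 140.

$140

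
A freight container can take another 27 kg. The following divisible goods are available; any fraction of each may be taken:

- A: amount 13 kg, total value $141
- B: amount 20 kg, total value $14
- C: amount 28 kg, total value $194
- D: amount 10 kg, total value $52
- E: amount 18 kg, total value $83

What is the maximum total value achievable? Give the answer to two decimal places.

Take in order of value per unit:
- A (141/13 per unit): all 13 → value 141, running total 141.00
- C (194/28 per unit): 14 of 28 → value 14×194/28 = 97.0000, running total 238.00
Total 238.00.

238.00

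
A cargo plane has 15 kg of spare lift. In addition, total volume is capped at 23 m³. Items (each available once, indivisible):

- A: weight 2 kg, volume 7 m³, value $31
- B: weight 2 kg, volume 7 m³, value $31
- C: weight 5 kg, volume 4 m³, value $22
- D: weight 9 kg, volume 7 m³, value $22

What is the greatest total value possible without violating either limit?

$84

Feasible sets respecting both limits:
- A+B+C: weight 9, volume 18, value 84
- A+B+D: weight 13, volume 21, value 84
- A+B: weight 4, volume 14, value 62
Best: $84.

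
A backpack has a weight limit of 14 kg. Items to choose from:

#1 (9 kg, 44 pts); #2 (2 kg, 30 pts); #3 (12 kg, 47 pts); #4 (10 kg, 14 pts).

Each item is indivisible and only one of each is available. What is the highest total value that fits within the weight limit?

77 pts

Check high-value combinations within 14 kg:
- #2+#3: weight 2+12=14, value 30+47=77
- #1+#2: weight 9+2=11, value 44+30=74
- #3: weight 12, value 47
Best: 77 pts.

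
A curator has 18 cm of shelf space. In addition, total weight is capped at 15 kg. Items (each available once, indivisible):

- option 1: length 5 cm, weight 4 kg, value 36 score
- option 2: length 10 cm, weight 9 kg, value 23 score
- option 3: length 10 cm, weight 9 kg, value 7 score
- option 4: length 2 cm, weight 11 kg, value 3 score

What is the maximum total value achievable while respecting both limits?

Feasible sets respecting both limits:
- option 1+option 2: length 15, weight 13, value 59
- option 1+option 3: length 15, weight 13, value 43
- option 1+option 4: length 7, weight 15, value 39
- option 1: length 5, weight 4, value 36
Best: 59 score.

59 score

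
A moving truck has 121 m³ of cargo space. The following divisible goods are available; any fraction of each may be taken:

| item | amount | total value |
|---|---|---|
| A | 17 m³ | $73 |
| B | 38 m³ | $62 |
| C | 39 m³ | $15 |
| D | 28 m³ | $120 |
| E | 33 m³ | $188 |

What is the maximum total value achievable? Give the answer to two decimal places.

444.92

Take in order of value per unit:
- E (188/33 per unit): all 33 → value 188, running total 188.00
- A (73/17 per unit): all 17 → value 73, running total 261.00
- D (120/28 per unit): all 28 → value 120, running total 381.00
- B (62/38 per unit): all 38 → value 62, running total 443.00
- C (15/39 per unit): 5 of 39 → value 5×15/39 = 1.9231, running total 444.92
Total 444.92.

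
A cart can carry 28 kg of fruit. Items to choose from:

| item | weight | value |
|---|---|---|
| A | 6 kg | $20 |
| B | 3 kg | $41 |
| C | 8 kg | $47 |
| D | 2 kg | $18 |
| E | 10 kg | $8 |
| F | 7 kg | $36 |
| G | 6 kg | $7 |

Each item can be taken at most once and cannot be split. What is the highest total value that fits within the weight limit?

$162

Check high-value combinations within 28 kg:
- A+B+C+D+F: weight 6+3+8+2+7=26, value 20+41+47+18+36=162
- B+C+D+F+G: weight 3+8+2+7+6=26, value 41+47+18+36+7=149
- A+B+C+F: weight 6+3+8+7=24, value 20+41+47+36=144
- B+C+D+F: weight 3+8+2+7=20, value 41+47+18+36=142
- A+B+C+D+G: weight 6+3+8+2+6=25, value 20+41+47+18+7=133
Best: $162.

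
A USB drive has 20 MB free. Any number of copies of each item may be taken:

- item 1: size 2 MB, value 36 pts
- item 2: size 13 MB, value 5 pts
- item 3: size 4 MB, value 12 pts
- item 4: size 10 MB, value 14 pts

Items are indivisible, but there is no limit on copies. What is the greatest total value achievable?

Best value-per-unit is item 1 at 36/2, and filling with it alone uses size 10×2=20. No mix of the others beats 10×36 = 360.

360 pts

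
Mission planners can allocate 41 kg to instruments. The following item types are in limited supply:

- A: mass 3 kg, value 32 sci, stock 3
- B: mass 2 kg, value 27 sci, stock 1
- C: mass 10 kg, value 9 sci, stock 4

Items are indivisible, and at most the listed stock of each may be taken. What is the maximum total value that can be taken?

Best selections within mass 41 and stock limits:
- 3×A + 1×B + 3×C: mass 41, value 150
- 3×A + 1×B + 2×C: mass 31, value 141
Best: 150 sci.

150 sci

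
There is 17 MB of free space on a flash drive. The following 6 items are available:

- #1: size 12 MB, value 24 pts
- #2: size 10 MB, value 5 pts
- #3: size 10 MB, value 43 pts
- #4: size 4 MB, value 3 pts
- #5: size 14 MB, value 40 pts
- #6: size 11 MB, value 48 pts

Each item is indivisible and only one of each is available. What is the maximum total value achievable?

Check high-value combinations within 17 MB:
- #4+#6: size 4+11=15, value 3+48=51
- #6: size 11, value 48
- #3+#4: size 10+4=14, value 43+3=46
- #3: size 10, value 43
- #5: size 14, value 40
Best: 51 pts.

51 pts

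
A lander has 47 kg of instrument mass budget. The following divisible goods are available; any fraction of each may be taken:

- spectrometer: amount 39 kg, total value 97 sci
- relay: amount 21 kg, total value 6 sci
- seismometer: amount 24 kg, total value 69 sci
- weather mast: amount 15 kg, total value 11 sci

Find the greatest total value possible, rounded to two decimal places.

Take in order of value per unit:
- seismometer (69/24 per unit): all 24 → value 69, running total 69.00
- spectrometer (97/39 per unit): 23 of 39 → value 23×97/39 = 57.2051, running total 126.21
Total 126.21.

126.21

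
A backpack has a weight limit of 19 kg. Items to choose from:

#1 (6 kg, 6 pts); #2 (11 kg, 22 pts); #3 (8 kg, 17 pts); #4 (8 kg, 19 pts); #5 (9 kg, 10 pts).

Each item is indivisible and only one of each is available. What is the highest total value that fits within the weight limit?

41 pts

Check high-value combinations within 19 kg:
- #2+#4: weight 11+8=19, value 22+19=41
- #2+#3: weight 11+8=19, value 22+17=39
- #3+#4: weight 8+8=16, value 17+19=36
- #4+#5: weight 8+9=17, value 19+10=29
- #1+#2: weight 6+11=17, value 6+22=28
Best: 41 pts.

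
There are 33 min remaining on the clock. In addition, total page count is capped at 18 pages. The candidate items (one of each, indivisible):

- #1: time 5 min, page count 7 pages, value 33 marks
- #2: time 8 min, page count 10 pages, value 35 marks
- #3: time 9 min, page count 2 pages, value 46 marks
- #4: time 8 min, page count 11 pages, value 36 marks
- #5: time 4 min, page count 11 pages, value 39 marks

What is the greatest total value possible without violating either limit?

85 marks

Feasible sets respecting both limits:
- #3+#5: time 13, page count 13, value 85
- #3+#4: time 17, page count 13, value 82
- #2+#3: time 17, page count 12, value 81
Best: 85 marks.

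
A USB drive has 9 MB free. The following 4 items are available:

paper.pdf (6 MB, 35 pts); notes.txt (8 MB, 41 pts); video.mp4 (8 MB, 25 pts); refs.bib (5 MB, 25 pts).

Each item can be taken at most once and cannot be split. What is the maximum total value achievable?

Check high-value combinations within 9 MB:
- notes.txt: size 8, value 41
- paper.pdf: size 6, value 35
- refs.bib: size 5, value 25
- video.mp4: size 8, value 25
Best: 41 pts.

41 pts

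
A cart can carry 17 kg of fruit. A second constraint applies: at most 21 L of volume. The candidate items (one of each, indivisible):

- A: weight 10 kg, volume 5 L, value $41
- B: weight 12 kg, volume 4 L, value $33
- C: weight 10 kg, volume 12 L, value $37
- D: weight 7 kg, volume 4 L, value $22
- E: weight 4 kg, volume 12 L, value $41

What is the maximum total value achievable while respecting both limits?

$82

Feasible sets respecting both limits:
- A+E: weight 14, volume 17, value 82
- B+E: weight 16, volume 16, value 74
- A+D: weight 17, volume 9, value 63
Best: $82.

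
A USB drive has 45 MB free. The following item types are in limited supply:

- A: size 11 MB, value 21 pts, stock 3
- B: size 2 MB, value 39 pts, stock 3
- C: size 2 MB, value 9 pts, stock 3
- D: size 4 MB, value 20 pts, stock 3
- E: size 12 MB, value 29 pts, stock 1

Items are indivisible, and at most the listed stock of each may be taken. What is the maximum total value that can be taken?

245 pts

Best selections within size 45 and stock limits:
- 1×A + 3×B + 2×C + 3×D + 1×E: size 45, value 245
- 2×A + 3×B + 2×C + 3×D: size 44, value 237
- 1×A + 3×B + 1×C + 3×D + 1×E: size 43, value 236
- 1×A + 3×B + 3×C + 2×D + 1×E: size 43, value 234
Best: 245 pts.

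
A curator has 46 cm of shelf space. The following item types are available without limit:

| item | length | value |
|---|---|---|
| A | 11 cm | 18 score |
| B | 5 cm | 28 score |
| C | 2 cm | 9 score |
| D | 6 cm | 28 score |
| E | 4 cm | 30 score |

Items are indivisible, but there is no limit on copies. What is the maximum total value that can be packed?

339 score

Best value-per-unit is E at 30/4; filling with it alone gives 11×30 = 330.
Optimal mix: 1×C + 11×E → length 46, value 339.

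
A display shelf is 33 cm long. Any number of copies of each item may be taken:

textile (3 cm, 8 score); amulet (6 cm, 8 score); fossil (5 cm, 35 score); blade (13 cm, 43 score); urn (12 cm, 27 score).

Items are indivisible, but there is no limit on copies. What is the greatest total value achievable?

Best value-per-unit is fossil at 35/5; filling with it alone gives 6×35 = 210.
Optimal mix: 1×textile + 6×fossil → length 33, value 218.

218 score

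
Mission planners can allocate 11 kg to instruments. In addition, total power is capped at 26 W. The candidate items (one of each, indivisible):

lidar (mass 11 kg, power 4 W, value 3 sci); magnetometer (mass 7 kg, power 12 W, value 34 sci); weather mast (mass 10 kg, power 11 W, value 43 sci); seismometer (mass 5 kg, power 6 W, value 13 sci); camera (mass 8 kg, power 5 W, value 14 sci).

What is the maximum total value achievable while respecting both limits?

43 sci

Feasible sets respecting both limits:
- weather mast: mass 10, power 11, value 43
- magnetometer: mass 7, power 12, value 34
- camera: mass 8, power 5, value 14
- seismometer: mass 5, power 6, value 13
Best: 43 sci.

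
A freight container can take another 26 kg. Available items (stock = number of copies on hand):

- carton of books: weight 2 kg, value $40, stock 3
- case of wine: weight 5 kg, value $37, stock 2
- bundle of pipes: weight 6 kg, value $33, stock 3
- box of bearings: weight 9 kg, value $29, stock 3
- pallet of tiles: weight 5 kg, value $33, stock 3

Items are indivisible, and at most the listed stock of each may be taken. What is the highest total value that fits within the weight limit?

Best selections within weight 26 and stock limits:
- 3×carton of books + 2×case of wine + 2×pallet of tiles: weight 26, value 260
- 3×carton of books + 1×case of wine + 3×pallet of tiles: weight 26, value 256
- 3×carton of books + 2×case of wine + 1×pallet of tiles: weight 21, value 227
- 3×carton of books + 2×case of wine + 1×bundle of pipes: weight 22, value 227
Best: $260.

$260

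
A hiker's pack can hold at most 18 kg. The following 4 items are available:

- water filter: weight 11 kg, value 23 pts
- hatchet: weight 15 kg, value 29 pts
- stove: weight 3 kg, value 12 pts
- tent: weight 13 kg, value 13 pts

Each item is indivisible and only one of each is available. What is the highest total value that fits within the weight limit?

Check high-value combinations within 18 kg:
- hatchet+stove: weight 15+3=18, value 29+12=41
- water filter+stove: weight 11+3=14, value 23+12=35
- hatchet: weight 15, value 29
- stove+tent: weight 3+13=16, value 12+13=25
- water filter: weight 11, value 23
Best: 41 pts.

41 pts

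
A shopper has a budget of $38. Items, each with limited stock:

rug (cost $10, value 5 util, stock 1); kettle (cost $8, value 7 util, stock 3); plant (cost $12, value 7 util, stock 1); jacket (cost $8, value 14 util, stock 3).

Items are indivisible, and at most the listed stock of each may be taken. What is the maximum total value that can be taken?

Best selections within cost 38 and stock limits:
- 1×kettle + 3×jacket: cost 32, value 49
- 1×plant + 3×jacket: cost 36, value 49
- 1×rug + 3×jacket: cost 34, value 47
Best: 49 util.

49 util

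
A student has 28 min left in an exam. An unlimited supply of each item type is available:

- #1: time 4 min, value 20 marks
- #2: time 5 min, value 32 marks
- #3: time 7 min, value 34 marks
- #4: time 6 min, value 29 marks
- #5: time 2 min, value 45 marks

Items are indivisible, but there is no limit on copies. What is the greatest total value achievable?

Best value-per-unit is #5 at 45/2, and filling with it alone uses time 14×2=28. No mix of the others beats 14×45 = 630.

630 marks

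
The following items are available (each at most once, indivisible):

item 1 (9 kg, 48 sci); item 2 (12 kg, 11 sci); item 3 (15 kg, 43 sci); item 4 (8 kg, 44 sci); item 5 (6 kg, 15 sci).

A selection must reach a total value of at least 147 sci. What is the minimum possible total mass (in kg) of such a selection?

Subsets with value ≥ 147, sorted by total mass:
- item 1+item 3+item 4+item 5: mass 38, value 150
- item 1+item 2+item 3+item 4+item 5: mass 50, value 161
Minimum mass: 38 kg.

38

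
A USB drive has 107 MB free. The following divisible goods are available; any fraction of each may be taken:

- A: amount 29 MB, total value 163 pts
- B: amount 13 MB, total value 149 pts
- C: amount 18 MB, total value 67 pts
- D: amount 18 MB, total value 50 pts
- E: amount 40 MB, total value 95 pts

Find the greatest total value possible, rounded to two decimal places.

Take in order of value per unit:
- B (149/13 per unit): all 13 → value 149, running total 149.00
- A (163/29 per unit): all 29 → value 163, running total 312.00
- C (67/18 per unit): all 18 → value 67, running total 379.00
- D (50/18 per unit): all 18 → value 50, running total 429.00
- E (95/40 per unit): 29 of 40 → value 29×95/40 = 68.8750, running total 497.88
Total 497.88.

497.88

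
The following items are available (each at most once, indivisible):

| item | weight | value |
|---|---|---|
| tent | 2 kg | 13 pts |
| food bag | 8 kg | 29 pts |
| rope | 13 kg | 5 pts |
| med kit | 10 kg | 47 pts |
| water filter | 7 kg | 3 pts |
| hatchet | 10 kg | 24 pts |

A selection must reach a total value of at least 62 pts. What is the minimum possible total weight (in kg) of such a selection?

18

Subsets with value ≥ 62, sorted by total weight:
- food bag+med kit: weight 18, value 76
- tent+med kit+water filter: weight 19, value 63
Minimum weight: 18 kg.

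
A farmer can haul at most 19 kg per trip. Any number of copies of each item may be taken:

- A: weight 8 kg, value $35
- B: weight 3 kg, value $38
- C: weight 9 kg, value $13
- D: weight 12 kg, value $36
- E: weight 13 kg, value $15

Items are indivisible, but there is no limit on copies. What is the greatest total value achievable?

Best value-per-unit is B at 38/3, and filling with it alone uses weight 6×3=18. No mix of the others beats 6×38 = 228.

$228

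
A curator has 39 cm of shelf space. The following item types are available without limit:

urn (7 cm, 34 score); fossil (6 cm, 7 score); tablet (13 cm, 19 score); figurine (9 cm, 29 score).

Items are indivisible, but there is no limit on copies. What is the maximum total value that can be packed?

170 score

Best value-per-unit is urn at 34/7, and filling with it alone uses length 5×7=35. No mix of the others beats 5×34 = 170.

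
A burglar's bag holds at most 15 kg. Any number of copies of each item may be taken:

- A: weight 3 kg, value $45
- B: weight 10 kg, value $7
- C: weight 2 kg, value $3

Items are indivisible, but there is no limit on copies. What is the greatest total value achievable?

$225

Best value-per-unit is A at 45/3, and filling with it alone uses weight 5×3=15. No mix of the others beats 5×45 = 225.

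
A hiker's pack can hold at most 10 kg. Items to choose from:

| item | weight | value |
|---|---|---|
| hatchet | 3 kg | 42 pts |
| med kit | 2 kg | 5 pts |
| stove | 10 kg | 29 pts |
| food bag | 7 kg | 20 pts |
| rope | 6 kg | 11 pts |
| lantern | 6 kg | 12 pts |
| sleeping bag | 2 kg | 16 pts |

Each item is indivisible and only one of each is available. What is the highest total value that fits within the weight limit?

63 pts

Check high-value combinations within 10 kg:
- hatchet+med kit+sleeping bag: weight 3+2+2=7, value 42+5+16=63
- hatchet+food bag: weight 3+7=10, value 42+20=62
- hatchet+sleeping bag: weight 3+2=5, value 42+16=58
- hatchet+lantern: weight 3+6=9, value 42+12=54
Best: 63 pts.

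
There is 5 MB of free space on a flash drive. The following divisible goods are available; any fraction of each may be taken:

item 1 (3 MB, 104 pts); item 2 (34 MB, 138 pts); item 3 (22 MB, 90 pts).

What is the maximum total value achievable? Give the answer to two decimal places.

Take in order of value per unit:
- item 1 (104/3 per unit): all 3 → value 104, running total 104.00
- item 3 (90/22 per unit): 2 of 22 → value 2×90/22 = 8.1818, running total 112.18
Total 112.18.

112.18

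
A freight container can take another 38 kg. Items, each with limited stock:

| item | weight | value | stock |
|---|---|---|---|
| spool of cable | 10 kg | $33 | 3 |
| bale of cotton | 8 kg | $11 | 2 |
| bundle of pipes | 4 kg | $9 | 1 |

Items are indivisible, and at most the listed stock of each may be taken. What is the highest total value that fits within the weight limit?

$110

Top feasible selections:
- 3×spool of cable + 1×bale of cotton: weight 38, value 110
- 3×spool of cable + 1×bundle of pipes: weight 34, value 108
- 3×spool of cable: weight 30, value 99
Best: $110.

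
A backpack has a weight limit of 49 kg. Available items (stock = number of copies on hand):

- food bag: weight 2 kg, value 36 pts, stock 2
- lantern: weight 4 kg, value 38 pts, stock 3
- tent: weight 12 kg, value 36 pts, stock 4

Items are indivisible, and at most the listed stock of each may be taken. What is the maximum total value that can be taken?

258 pts

Best selections within weight 49 and stock limits:
- 2×food bag + 3×lantern + 2×tent: weight 40, value 258
- 2×food bag + 2×lantern + 3×tent: weight 48, value 256
- 2×food bag + 3×lantern + 1×tent: weight 28, value 222
- 1×food bag + 3×lantern + 2×tent: weight 38, value 222
Best: 258 pts.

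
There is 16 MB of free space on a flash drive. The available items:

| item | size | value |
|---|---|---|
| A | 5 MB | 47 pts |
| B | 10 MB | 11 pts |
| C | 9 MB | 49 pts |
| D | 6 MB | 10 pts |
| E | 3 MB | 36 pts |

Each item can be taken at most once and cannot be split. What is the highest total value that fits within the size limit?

96 pts

Check high-value combinations within 16 MB:
- A+C: size 5+9=14, value 47+49=96
- A+D+E: size 5+6+3=14, value 47+10+36=93
- C+E: size 9+3=12, value 49+36=85
Best: 96 pts.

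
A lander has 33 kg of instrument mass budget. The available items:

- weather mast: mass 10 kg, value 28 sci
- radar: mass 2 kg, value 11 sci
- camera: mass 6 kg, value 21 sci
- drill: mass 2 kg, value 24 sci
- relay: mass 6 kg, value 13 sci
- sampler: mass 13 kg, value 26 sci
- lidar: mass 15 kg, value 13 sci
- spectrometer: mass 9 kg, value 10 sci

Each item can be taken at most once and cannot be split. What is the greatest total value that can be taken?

110 sci

Check high-value combinations within 33 kg:
- weather mast+radar+camera+drill+sampler: mass 10+2+6+2+13=33, value 28+11+21+24+26=110
- weather mast+radar+drill+relay+sampler: mass 10+2+2+6+13=33, value 28+11+24+13+26=102
- weather mast+camera+drill+sampler: mass 10+6+2+13=31, value 28+21+24+26=99
- weather mast+radar+camera+drill+relay: mass 10+2+6+2+6=26, value 28+11+21+24+13=97
- weather mast+camera+drill+relay+spectrometer: mass 10+6+2+6+9=33, value 28+21+24+13+10=96
Best: 110 sci.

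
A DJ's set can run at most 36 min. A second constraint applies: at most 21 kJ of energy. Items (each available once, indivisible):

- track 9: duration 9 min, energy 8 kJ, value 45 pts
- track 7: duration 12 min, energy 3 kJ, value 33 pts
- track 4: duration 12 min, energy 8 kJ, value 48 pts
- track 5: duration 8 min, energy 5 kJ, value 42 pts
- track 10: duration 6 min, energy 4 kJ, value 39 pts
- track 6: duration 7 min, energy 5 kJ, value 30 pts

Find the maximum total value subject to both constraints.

159 pts

Feasible sets respecting both limits:
- track 9+track 7+track 5+track 10: duration 35, energy 20, value 159
- track 9+track 7+track 5+track 6: duration 36, energy 21, value 150
- track 9+track 7+track 10+track 6: duration 34, energy 20, value 147
- track 7+track 5+track 10+track 6: duration 33, energy 17, value 144
Best: 159 pts.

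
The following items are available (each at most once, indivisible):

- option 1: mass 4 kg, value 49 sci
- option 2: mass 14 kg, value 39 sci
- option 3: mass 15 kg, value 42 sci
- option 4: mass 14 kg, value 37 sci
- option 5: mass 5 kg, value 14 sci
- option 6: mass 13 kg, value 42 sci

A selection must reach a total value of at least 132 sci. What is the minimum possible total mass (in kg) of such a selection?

Subsets with value ≥ 132, sorted by total mass:
- option 1+option 3+option 6: mass 32, value 133
- option 1+option 2+option 5+option 6: mass 36, value 144
Minimum mass: 32 kg.

32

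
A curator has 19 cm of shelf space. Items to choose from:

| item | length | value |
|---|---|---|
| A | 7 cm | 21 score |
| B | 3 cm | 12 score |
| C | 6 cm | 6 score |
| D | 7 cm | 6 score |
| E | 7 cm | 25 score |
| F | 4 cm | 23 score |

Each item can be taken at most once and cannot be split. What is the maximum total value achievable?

69 score

Check high-value combinations within 19 cm:
- A+E+F: length 7+7+4=18, value 21+25+23=69
- B+E+F: length 3+7+4=14, value 12+25+23=60
- A+B+E: length 7+3+7=17, value 21+12+25=58
- A+B+F: length 7+3+4=14, value 21+12+23=56
- C+E+F: length 6+7+4=17, value 6+25+23=54
Best: 69 score.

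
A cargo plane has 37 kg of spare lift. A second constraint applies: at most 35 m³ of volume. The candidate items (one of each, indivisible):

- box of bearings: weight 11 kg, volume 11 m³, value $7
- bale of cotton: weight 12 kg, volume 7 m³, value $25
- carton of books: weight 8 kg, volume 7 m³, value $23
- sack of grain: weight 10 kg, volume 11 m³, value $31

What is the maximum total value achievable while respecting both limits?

$79

Feasible sets respecting both limits:
- bale of cotton+carton of books+sack of grain: weight 30, volume 25, value 79
- box of bearings+bale of cotton+sack of grain: weight 33, volume 29, value 63
- box of bearings+carton of books+sack of grain: weight 29, volume 29, value 61
Best: $79.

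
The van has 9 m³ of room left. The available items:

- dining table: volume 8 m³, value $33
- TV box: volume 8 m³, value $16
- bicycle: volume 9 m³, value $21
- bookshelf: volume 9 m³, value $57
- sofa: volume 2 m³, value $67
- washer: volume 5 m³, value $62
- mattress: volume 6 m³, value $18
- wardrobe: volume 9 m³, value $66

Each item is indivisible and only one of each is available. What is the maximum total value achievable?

This is a 0/1 knapsack; check combinations near the capacity.
- sofa+washer: volume 2+5=7, value 67+62=129
- sofa+mattress: volume 2+6=8, value 67+18=85
- sofa: volume 2, value 67
- wardrobe: volume 9, value 66
Best: $129.

$129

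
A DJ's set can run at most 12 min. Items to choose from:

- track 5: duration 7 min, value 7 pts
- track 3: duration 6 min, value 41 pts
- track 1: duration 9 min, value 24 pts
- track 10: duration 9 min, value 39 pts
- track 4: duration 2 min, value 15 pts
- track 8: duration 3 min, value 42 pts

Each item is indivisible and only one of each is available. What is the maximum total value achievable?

Check high-value combinations within 12 min:
- track 3+track 4+track 8: duration 6+2+3=11, value 41+15+42=98
- track 3+track 8: duration 6+3=9, value 41+42=83
- track 10+track 8: duration 9+3=12, value 39+42=81
- track 1+track 8: duration 9+3=12, value 24+42=66
Best: 98 pts.

98 pts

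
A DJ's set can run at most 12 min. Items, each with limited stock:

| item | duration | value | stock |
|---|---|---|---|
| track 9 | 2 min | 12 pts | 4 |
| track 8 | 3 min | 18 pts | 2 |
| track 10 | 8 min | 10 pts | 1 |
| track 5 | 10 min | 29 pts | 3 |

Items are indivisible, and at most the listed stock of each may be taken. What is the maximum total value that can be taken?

Best selections within duration 12 and stock limits:
- 3×track 9 + 2×track 8: duration 12, value 72
- 4×track 9 + 1×track 8: duration 11, value 66
- 2×track 9 + 2×track 8: duration 10, value 60
- 3×track 9 + 1×track 8: duration 9, value 54
Best: 72 pts.

72 pts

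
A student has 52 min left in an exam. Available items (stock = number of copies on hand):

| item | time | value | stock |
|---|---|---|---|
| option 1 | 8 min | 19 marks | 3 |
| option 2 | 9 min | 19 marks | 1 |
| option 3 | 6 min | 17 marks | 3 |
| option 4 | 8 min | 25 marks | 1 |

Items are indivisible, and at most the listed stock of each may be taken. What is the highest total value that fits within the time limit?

133 marks

Best selections within time 52 and stock limits:
- 3×option 1 + 3×option 3 + 1×option 4: time 50, value 133
- 2×option 1 + 1×option 2 + 3×option 3 + 1×option 4: time 51, value 133
- 3×option 1 + 1×option 2 + 3×option 3: time 51, value 127
Best: 133 marks.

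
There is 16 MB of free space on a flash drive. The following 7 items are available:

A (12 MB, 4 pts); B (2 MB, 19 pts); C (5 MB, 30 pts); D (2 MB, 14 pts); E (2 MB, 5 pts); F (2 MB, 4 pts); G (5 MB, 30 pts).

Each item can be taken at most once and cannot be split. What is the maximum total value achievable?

98 pts

Check high-value combinations within 16 MB:
- B+C+D+E+G: size 2+5+2+2+5=16, value 19+30+14+5+30=98
- B+C+D+F+G: size 2+5+2+2+5=16, value 19+30+14+4+30=97
- B+C+D+G: size 2+5+2+5=14, value 19+30+14+30=93
- B+C+E+F+G: size 2+5+2+2+5=16, value 19+30+5+4+30=88
- B+C+E+G: size 2+5+2+5=14, value 19+30+5+30=84
Best: 98 pts.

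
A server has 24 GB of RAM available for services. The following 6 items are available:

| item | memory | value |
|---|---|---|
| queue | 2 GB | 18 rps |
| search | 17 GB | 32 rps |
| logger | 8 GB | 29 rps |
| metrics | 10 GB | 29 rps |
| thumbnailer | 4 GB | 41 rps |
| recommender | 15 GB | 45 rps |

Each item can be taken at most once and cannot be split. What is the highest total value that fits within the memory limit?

117 rps

This is a 0/1 knapsack; check combinations near the capacity.
- queue+logger+metrics+thumbnailer: memory 2+8+10+4=24, value 18+29+29+41=117
- queue+thumbnailer+recommender: memory 2+4+15=21, value 18+41+45=104
- logger+metrics+thumbnailer: memory 8+10+4=22, value 29+29+41=99
- queue+search+thumbnailer: memory 2+17+4=23, value 18+32+41=91
Best: 117 rps.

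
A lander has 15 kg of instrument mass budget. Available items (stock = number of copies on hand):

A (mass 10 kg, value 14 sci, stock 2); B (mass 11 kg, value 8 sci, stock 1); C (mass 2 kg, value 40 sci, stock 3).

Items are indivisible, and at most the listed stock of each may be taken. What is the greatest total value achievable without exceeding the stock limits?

Best selections within mass 15 and stock limits:
- 3×C: mass 6, value 120
- 1×A + 2×C: mass 14, value 94
- 1×B + 2×C: mass 15, value 88
Best: 120 sci.

120 sci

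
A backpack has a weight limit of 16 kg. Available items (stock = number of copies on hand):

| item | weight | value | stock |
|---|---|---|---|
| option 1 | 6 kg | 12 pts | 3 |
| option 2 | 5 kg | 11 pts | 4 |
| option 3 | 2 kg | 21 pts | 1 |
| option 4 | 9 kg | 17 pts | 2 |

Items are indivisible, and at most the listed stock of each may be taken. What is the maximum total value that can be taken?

Best selections within weight 16 and stock limits:
- 1×option 2 + 1×option 3 + 1×option 4: weight 16, value 49
- 2×option 1 + 1×option 3: weight 14, value 45
Best: 49 pts.

49 pts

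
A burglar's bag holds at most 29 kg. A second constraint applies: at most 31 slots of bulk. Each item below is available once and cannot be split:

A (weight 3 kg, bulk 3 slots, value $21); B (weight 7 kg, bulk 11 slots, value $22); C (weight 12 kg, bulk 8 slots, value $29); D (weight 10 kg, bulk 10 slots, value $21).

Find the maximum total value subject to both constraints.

$72

Feasible sets respecting both limits:
- A+B+C: weight 22, bulk 22, value 72
- B+C+D: weight 29, bulk 29, value 72
- A+C+D: weight 25, bulk 21, value 71
- A+B+D: weight 20, bulk 24, value 64
Best: $72.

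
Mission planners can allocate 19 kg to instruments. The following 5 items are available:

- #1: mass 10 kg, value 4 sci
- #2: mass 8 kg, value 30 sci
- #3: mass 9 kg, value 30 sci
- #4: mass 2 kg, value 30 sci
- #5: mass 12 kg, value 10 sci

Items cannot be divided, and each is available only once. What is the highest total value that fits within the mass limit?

90 sci

Check high-value combinations within 19 kg:
- #2+#3+#4: mass 8+9+2=19, value 30+30+30=90
- #2+#4: mass 8+2=10, value 30+30=60
- #3+#4: mass 9+2=11, value 30+30=60
Best: 90 sci.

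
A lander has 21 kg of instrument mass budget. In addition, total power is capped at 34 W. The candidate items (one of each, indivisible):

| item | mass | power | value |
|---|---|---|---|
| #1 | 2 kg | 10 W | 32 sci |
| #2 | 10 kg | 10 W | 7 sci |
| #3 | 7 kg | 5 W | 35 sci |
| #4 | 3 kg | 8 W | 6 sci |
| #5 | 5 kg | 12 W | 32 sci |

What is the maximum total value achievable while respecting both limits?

Feasible sets respecting both limits:
- #1+#3+#5: mass 14, power 27, value 99
- #1+#2+#3: mass 19, power 25, value 74
- #1+#3+#4: mass 12, power 23, value 73
Best: 99 sci.

99 sci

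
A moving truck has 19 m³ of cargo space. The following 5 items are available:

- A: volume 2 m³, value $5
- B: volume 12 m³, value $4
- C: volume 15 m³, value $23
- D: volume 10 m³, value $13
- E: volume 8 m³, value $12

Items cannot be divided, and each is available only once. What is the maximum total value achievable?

This is a 0/1 knapsack; check combinations near the capacity.
- A+C: volume 2+15=17, value 5+23=28
- D+E: volume 10+8=18, value 13+12=25
- C: volume 15, value 23
- A+D: volume 2+10=12, value 5+13=18
- A+E: volume 2+8=10, value 5+12=17
Best: $28.

$28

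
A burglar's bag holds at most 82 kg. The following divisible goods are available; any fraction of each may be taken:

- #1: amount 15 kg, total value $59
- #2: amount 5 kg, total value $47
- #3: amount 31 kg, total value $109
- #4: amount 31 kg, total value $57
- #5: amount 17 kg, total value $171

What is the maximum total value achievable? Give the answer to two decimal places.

Take in order of value per unit:
- #5 (171/17 per unit): all 17 → value 171, running total 171.00
- #2 (47/5 per unit): all 5 → value 47, running total 218.00
- #1 (59/15 per unit): all 15 → value 59, running total 277.00
- #3 (109/31 per unit): all 31 → value 109, running total 386.00
- #4 (57/31 per unit): 14 of 31 → value 14×57/31 = 25.7419, running total 411.74
Total 411.74.

411.74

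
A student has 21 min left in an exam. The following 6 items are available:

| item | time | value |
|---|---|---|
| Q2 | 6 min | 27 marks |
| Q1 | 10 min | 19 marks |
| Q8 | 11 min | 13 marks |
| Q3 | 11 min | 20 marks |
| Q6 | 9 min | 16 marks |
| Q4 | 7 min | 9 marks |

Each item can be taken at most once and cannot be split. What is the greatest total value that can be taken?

Check high-value combinations within 21 min:
- Q2+Q3: time 6+11=17, value 27+20=47
- Q2+Q1: time 6+10=16, value 27+19=46
- Q2+Q6: time 6+9=15, value 27+16=43
Best: 47 marks.

47 marks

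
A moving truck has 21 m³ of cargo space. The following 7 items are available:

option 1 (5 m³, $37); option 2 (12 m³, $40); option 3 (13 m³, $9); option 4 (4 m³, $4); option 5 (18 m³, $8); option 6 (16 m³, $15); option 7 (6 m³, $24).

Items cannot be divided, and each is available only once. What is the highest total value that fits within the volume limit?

$81

This is a 0/1 knapsack; check combinations near the capacity.
- option 1+option 2+option 4: volume 5+12+4=21, value 37+40+4=81
- option 1+option 2: volume 5+12=17, value 37+40=77
- option 1+option 4+option 7: volume 5+4+6=15, value 37+4+24=65
- option 2+option 7: volume 12+6=18, value 40+24=64
- option 1+option 7: volume 5+6=11, value 37+24=61
Best: $81.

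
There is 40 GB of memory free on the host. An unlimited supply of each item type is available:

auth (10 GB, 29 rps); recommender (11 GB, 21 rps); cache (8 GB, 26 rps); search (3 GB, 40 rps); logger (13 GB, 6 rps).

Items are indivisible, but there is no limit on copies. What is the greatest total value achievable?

520 rps

Best value-per-unit is search at 40/3, and filling with it alone uses memory 13×3=39. No mix of the others beats 13×40 = 520.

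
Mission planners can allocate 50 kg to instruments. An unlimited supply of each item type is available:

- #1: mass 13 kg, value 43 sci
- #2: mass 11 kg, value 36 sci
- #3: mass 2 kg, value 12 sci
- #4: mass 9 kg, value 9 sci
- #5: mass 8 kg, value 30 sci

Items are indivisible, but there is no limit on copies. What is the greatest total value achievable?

300 sci

Best value-per-unit is #3 at 12/2, and filling with it alone uses mass 25×2=50. No mix of the others beats 25×12 = 300.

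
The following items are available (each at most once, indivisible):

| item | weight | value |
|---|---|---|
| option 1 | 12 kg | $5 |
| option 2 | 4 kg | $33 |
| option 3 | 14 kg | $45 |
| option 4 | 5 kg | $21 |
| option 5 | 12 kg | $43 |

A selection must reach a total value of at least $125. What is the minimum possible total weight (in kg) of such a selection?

35

Subsets with value ≥ 125, sorted by total weight:
- option 2+option 3+option 4+option 5: weight 35, value 142
- option 1+option 2+option 3+option 5: weight 42, value 126
Minimum weight: 35 kg.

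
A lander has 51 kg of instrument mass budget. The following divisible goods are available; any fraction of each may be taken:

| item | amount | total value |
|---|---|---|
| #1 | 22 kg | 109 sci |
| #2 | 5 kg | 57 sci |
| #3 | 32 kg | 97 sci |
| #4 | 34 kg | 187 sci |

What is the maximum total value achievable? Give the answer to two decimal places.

303.45

Take in order of value per unit:
- #2 (57/5 per unit): all 5 → value 57, running total 57.00
- #4 (187/34 per unit): all 34 → value 187, running total 244.00
- #1 (109/22 per unit): 12 of 22 → value 12×109/22 = 59.4545, running total 303.45
Total 303.45.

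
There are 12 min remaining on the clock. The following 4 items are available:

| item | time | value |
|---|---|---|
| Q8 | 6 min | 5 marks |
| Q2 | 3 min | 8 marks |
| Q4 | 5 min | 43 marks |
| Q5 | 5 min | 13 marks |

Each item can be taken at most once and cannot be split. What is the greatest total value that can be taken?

Check high-value combinations within 12 min:
- Q4+Q5: time 5+5=10, value 43+13=56
- Q2+Q4: time 3+5=8, value 8+43=51
- Q8+Q4: time 6+5=11, value 5+43=48
Best: 56 marks.

56 marks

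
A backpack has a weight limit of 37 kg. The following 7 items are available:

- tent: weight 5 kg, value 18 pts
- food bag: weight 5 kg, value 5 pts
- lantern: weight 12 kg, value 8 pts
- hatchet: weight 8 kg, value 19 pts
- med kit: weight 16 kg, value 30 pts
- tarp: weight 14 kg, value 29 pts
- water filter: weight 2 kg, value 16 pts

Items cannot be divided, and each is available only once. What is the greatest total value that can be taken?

Check high-value combinations within 37 kg:
- tent+med kit+tarp+water filter: weight 5+16+14+2=37, value 18+30+29+16=93
- tent+food bag+hatchet+med kit+water filter: weight 5+5+8+16+2=36, value 18+5+19+30+16=88
- tent+food bag+hatchet+tarp+water filter: weight 5+5+8+14+2=34, value 18+5+19+29+16=87
- tent+hatchet+med kit+water filter: weight 5+8+16+2=31, value 18+19+30+16=83
Best: 93 pts.

93 pts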